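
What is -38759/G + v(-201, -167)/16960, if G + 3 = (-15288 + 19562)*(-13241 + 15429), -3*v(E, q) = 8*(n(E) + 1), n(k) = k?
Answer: 40594864/1486889931 ≈ 0.027302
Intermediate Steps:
v(E, q) = -8/3 - 8*E/3 (v(E, q) = -8*(E + 1)/3 = -8*(1 + E)/3 = -(8 + 8*E)/3 = -8/3 - 8*E/3)
G = 9351509 (G = -3 + (-15288 + 19562)*(-13241 + 15429) = -3 + 4274*2188 = -3 + 9351512 = 9351509)
-38759/G + v(-201, -167)/16960 = -38759/9351509 + (-8/3 - 8/3*(-201))/16960 = -38759*1/9351509 + (-8/3 + 536)*(1/16960) = -38759/9351509 + (1600/3)*(1/16960) = -38759/9351509 + 5/159 = 40594864/1486889931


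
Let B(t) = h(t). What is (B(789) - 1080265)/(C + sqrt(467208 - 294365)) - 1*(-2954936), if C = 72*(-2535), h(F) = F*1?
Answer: 98439095650730872/33313377557 + 1079476*sqrt(172843)/33313377557 ≈ 2.9549e+6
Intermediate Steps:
h(F) = F
C = -182520
B(t) = t
(B(789) - 1080265)/(C + sqrt(467208 - 294365)) - 1*(-2954936) = (789 - 1080265)/(-182520 + sqrt(467208 - 294365)) - 1*(-2954936) = -1079476/(-182520 + sqrt(172843)) + 2954936 = 2954936 - 1079476/(-182520 + sqrt(172843))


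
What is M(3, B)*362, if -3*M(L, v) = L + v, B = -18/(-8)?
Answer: -1267/2 ≈ -633.50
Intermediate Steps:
B = 9/4 (B = -18*(-⅛) = 9/4 ≈ 2.2500)
M(L, v) = -L/3 - v/3 (M(L, v) = -(L + v)/3 = -L/3 - v/3)
M(3, B)*362 = (-⅓*3 - ⅓*9/4)*362 = (-1 - ¾)*362 = -7/4*362 = -1267/2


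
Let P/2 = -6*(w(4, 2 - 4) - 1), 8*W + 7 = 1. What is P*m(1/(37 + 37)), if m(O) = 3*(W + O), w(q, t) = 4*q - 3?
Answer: 11772/37 ≈ 318.16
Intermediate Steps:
W = -3/4 (W = -7/8 + (1/8)*1 = -7/8 + 1/8 = -3/4 ≈ -0.75000)
w(q, t) = -3 + 4*q
m(O) = -9/4 + 3*O (m(O) = 3*(-3/4 + O) = -9/4 + 3*O)
P = -144 (P = 2*(-6*((-3 + 4*4) - 1)) = 2*(-6*((-3 + 16) - 1)) = 2*(-6*(13 - 1)) = 2*(-6*12) = 2*(-72) = -144)
P*m(1/(37 + 37)) = -144*(-9/4 + 3/(37 + 37)) = -144*(-9/4 + 3/74) = -144*(-327/148) = 11772/37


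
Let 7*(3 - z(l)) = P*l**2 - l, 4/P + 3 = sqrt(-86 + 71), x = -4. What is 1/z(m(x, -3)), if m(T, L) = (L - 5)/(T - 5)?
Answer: 614061/1955839 - 18144*I*sqrt(15)/9779195 ≈ 0.31396 - 0.0071858*I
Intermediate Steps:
P = 4/(-3 + I*sqrt(15)) (P = 4/(-3 + sqrt(-86 + 71)) = 4/(-3 + sqrt(-15)) = 4/(-3 + I*sqrt(15)) ≈ -0.5 - 0.6455*I)
m(T, L) = (-5 + L)/(-5 + T)
z(l) = 3 + l/7 - l**2*(-1/2 - I*sqrt(15)/6)/7 (z(l) = 3 - ((-1/2 - I*sqrt(15)/6)*l**2 - l)/7 = 3 - (l**2*(-1/2 - I*sqrt(15)/6) - l)/7 = 3 - (-l + l**2*(-1/2 - I*sqrt(15)/6))/7 = 3 + (l/7 - l**2*(-1/2 - I*sqrt(15)/6)/7) = 3 + l/7 - l**2*(-1/2 - I*sqrt(15)/6)/7)
1/z(m(x, -3)) = 1/(3 + ((-5 - 3)/(-5 - 4))/7 + ((-5 - 3)/(-5 - 4))**2*(3 + I*sqrt(15))/42) = 1/(3 + (-8/(-9))/7 + (-8/(-9))**2*(3 + I*sqrt(15))/42) = 1/(3 + (-1/9*(-8))/7 + (-1/9*(-8))**2*(3 + I*sqrt(15))/42) = 1/(3 + (1/7)*(8/9) + (8/9)**2*(3 + I*sqrt(15))/42) = 1/(3 + 8/63 + (1/42)*(64/81)*(3 + I*sqrt(15))) = 1/(3 + 8/63 + (32/567 + 32*I*sqrt(15)/1701)) = 1/(1805/567 + 32*I*sqrt(15)/1701)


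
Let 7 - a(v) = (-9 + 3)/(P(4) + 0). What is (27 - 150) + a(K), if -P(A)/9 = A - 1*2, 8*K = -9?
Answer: -349/3 ≈ -116.33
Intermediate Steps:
K = -9/8 (K = (1/8)*(-9) = -9/8 ≈ -1.1250)
P(A) = 18 - 9*A (P(A) = -9*(A - 1*2) = -9*(A - 2) = -9*(-2 + A) = 18 - 9*A)
a(v) = 20/3 (a(v) = 7 - (-9 + 3)/((18 - 9*4) + 0) = 7 - (-6)/((18 - 36) + 0) = 7 - (-6)/(-18 + 0) = 7 - (-6)/(-18) = 7 - (-6)*(-1)/18 = 7 - 1*1/3 = 7 - 1/3 = 20/3)
(27 - 150) + a(K) = (27 - 150) + 20/3 = -123 + 20/3 = -349/3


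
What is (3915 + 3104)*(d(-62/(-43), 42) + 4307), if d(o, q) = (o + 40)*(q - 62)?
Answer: 1049768659/43 ≈ 2.4413e+7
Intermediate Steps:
d(o, q) = (-62 + q)*(40 + o) (d(o, q) = (40 + o)*(-62 + q) = (-62 + q)*(40 + o))
(3915 + 3104)*(d(-62/(-43), 42) + 4307) = (3915 + 3104)*((-2480 - (-3844)/(-43) + 40*42 - 62/(-43)*42) + 4307) = 7019*((-2480 - (-3844)*(-1)/43 + 1680 - 62*(-1/43)*42) + 4307) = 7019*((-2480 - 62*62/43 + 1680 + (62/43)*42) + 4307) = 7019*((-2480 - 3844/43 + 1680 + 2604/43) + 4307) = 7019*(-35640/43 + 4307) = 7019*(149561/43) = 1049768659/43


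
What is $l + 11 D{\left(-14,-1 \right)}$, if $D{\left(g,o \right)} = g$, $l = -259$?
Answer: $-413$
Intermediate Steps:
$l + 11 D{\left(-14,-1 \right)} = -259 + 11 \left(-14\right) = -259 - 154 = -413$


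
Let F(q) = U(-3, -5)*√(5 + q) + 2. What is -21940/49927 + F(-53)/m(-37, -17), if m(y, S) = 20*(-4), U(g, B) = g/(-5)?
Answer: -927527/1997080 - 3*I*√3/100 ≈ -0.46444 - 0.051962*I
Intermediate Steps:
U(g, B) = -g/5 (U(g, B) = g*(-⅕) = -g/5)
m(y, S) = -80
F(q) = 2 + 3*√(5 + q)/5 (F(q) = (-⅕*(-3))*√(5 + q) + 2 = 3*√(5 + q)/5 + 2 = 2 + 3*√(5 + q)/5)
-21940/49927 + F(-53)/m(-37, -17) = -21940/49927 + (2 + 3*√(5 - 53)/5)/(-80) = -21940*1/49927 + (2 + 3*√(-48)/5)*(-1/80) = -21940/49927 + (2 + 3*(4*I*√3)/5)*(-1/80) = -21940/49927 + (2 + 12*I*√3/5)*(-1/80) = -21940/49927 + (-1/40 - 3*I*√3/100) = -927527/1997080 - 3*I*√3/100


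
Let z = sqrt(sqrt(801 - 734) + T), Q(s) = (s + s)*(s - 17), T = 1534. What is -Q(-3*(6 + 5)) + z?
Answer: -3300 + sqrt(1534 + sqrt(67)) ≈ -3260.7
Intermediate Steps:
Q(s) = 2*s*(-17 + s) (Q(s) = (2*s)*(-17 + s) = 2*s*(-17 + s))
z = sqrt(1534 + sqrt(67)) (z = sqrt(sqrt(801 - 734) + 1534) = sqrt(sqrt(67) + 1534) = sqrt(1534 + sqrt(67)) ≈ 39.271)
-Q(-3*(6 + 5)) + z = -2*(-3*(6 + 5))*(-17 - 3*(6 + 5)) + sqrt(1534 + sqrt(67)) = -2*(-3*11)*(-17 - 3*11) + sqrt(1534 + sqrt(67)) = -2*(-33)*(-17 - 33) + sqrt(1534 + sqrt(67)) = -2*(-33)*(-50) + sqrt(1534 + sqrt(67)) = -1*3300 + sqrt(1534 + sqrt(67)) = -3300 + sqrt(1534 + sqrt(67))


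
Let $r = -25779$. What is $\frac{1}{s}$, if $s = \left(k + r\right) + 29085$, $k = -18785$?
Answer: $- \frac{1}{15479} \approx -6.4604 \cdot 10^{-5}$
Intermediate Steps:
$s = -15479$ ($s = \left(-18785 - 25779\right) + 29085 = -44564 + 29085 = -15479$)
$\frac{1}{s} = \frac{1}{-15479} = - \frac{1}{15479}$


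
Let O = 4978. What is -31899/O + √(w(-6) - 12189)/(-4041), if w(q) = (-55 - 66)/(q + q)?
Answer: -31899/4978 - I*√438441/24246 ≈ -6.408 - 0.02731*I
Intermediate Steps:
w(q) = -121/(2*q) (w(q) = -121*1/(2*q) = -121/(2*q))
-31899/O + √(w(-6) - 12189)/(-4041) = -31899/4978 + √(-121/2/(-6) - 12189)/(-4041) = -31899*1/4978 + √(-121/2*(-⅙) - 12189)*(-1/4041) = -31899/4978 + √(121/12 - 12189)*(-1/4041) = -31899/4978 + √(-146147/12)*(-1/4041) = -31899/4978 + (I*√438441/6)*(-1/4041) = -31899/4978 - I*√438441/24246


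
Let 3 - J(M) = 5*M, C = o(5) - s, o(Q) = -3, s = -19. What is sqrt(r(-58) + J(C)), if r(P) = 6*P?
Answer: 5*I*sqrt(17) ≈ 20.616*I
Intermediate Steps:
C = 16 (C = -3 - 1*(-19) = -3 + 19 = 16)
J(M) = 3 - 5*M
sqrt(r(-58) + J(C)) = sqrt(6*(-58) + (3 - 5*16)) = sqrt(-348 + (3 - 80)) = sqrt(-348 - 77) = sqrt(-425) = 5*I*sqrt(17)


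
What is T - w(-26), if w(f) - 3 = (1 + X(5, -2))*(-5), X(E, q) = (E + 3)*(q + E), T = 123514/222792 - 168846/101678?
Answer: 684653151383/5663261244 ≈ 120.89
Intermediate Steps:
T = -6264720385/5663261244 (T = 123514*(1/222792) - 168846*1/101678 = 61757/111396 - 84423/50839 = -6264720385/5663261244 ≈ -1.1062)
X(E, q) = (3 + E)*(E + q)
w(f) = -122 (w(f) = 3 + (1 + (5² + 3*5 + 3*(-2) + 5*(-2)))*(-5) = 3 + (1 + (25 + 15 - 6 - 10))*(-5) = 3 + (1 + 24)*(-5) = 3 + 25*(-5) = 3 - 125 = -122)
T - w(-26) = -6264720385/5663261244 - 1*(-122) = -6264720385/5663261244 + 122 = 684653151383/5663261244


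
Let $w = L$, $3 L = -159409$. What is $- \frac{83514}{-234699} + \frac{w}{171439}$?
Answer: $\frac{1846512349}{40236561861} \approx 0.045891$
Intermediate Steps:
$L = - \frac{159409}{3}$ ($L = \frac{1}{3} \left(-159409\right) = - \frac{159409}{3} \approx -53136.0$)
$w = - \frac{159409}{3} \approx -53136.0$
$- \frac{83514}{-234699} + \frac{w}{171439} = - \frac{83514}{-234699} - \frac{159409}{3 \cdot 171439} = \left(-83514\right) \left(- \frac{1}{234699}\right) - \frac{159409}{514317} = \frac{27838}{78233} - \frac{159409}{514317} = \frac{1846512349}{40236561861}$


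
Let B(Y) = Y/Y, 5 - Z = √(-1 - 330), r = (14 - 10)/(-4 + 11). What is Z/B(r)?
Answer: 5 - I*√331 ≈ 5.0 - 18.193*I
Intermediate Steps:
r = 4/7 ≈ 0.57143
Z = 5 - I*√331 (Z = 5 - √(-1 - 330) = 5 - √(-331) = 5 - I*√331 ≈ 5.0 - 18.193*I)
B(Y) = 1
Z/B(r) = (5 - I*√331)/1 = (5 - I*√331)*1 = 5 - I*√331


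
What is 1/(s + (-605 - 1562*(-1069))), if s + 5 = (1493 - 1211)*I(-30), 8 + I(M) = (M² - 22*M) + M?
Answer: 1/2098372 ≈ 4.7656e-7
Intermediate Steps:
I(M) = -8 + M² - 21*M (I(M) = -8 + ((M² - 22*M) + M) = -8 + (M² - 21*M) = -8 + M² - 21*M)
s = 429199 (s = -5 + (1493 - 1211)*(-8 + (-30)² - 21*(-30)) = -5 + 282*(-8 + 900 + 630) = -5 + 282*1522 = -5 + 429204 = 429199)
1/(s + (-605 - 1562*(-1069))) = 1/(429199 + (-605 - 1562*(-1069))) = 1/(429199 + (-605 + 1669778)) = 1/(429199 + 1669173) = 1/2098372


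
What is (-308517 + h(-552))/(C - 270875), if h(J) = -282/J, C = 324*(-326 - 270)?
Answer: 28383517/42686068 ≈ 0.66494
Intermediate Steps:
C = -193104 (C = 324*(-596) = -193104)
(-308517 + h(-552))/(C - 270875) = (-308517 - 282/(-552))/(-193104 - 270875) = (-308517 - 282*(-1/552))/(-463979) = (-308517 + 47/92)*(-1/463979) = -28383517/92*(-1/463979) = 28383517/42686068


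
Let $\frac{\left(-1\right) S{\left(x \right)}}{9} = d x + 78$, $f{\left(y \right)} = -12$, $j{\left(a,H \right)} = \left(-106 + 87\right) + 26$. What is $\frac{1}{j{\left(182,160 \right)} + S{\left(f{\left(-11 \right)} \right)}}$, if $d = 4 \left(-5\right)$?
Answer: $- \frac{1}{2855} \approx -0.00035026$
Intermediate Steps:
$j{\left(a,H \right)} = 7$ ($j{\left(a,H \right)} = -19 + 26 = 7$)
$d = -20$
$S{\left(x \right)} = -702 + 180 x$ ($S{\left(x \right)} = - 9 \left(- 20 x + 78\right) = - 9 \left(78 - 20 x\right) = -702 + 180 x$)
$\frac{1}{j{\left(182,160 \right)} + S{\left(f{\left(-11 \right)} \right)}} = \frac{1}{7 + \left(-702 + 180 \left(-12\right)\right)} = \frac{1}{7 - 2862} = \frac{1}{-2855} = - \frac{1}{2855}$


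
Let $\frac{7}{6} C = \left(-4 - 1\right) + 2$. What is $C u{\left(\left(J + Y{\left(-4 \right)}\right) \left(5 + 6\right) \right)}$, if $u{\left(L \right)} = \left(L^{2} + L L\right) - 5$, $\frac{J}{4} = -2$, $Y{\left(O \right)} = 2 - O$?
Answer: $- \frac{17334}{7} \approx -2476.3$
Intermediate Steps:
$J = -8$ ($J = 4 \left(-2\right) = -8$)
$u{\left(L \right)} = -5 + 2 L^{2}$ ($u{\left(L \right)} = \left(L^{2} + L^{2}\right) - 5 = 2 L^{2} - 5 = -5 + 2 L^{2}$)
$C = - \frac{18}{7}$ ($C = \frac{6 \left(\left(-4 - 1\right) + 2\right)}{7} = \frac{6 \left(-5 + 2\right)}{7} = \frac{6}{7} \left(-3\right) = - \frac{18}{7} \approx -2.5714$)
$C u{\left(\left(J + Y{\left(-4 \right)}\right) \left(5 + 6\right) \right)} = - \frac{18 \left(-5 + 2 \left(\left(-8 + \left(2 - -4\right)\right) \left(5 + 6\right)\right)^{2}\right)}{7} = - \frac{18 \left(-5 + 2 \left(\left(-8 + \left(2 + 4\right)\right) 11\right)^{2}\right)}{7} = - \frac{18 \left(-5 + 2 \left(\left(-8 + 6\right) 11\right)^{2}\right)}{7} = - \frac{18 \left(-5 + 2 \left(\left(-2\right) 11\right)^{2}\right)}{7} = - \frac{18 \left(-5 + 2 \left(-22\right)^{2}\right)}{7} = - \frac{18 \left(-5 + 2 \cdot 484\right)}{7} = - \frac{18 \left(-5 + 968\right)}{7} = \left(- \frac{18}{7}\right) 963 = - \frac{17334}{7}$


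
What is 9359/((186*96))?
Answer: 9359/17856 ≈ 0.52414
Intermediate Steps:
9359/((186*96)) = 9359/17856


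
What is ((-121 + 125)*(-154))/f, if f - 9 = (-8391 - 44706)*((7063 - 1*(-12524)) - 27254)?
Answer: -154/101773677 ≈ -1.5132e-6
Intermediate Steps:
f = 407094708 (f = 9 + (-8391 - 44706)*((7063 - 1*(-12524)) - 27254) = 9 - 53097*((7063 + 12524) - 27254) = 9 - 53097*(19587 - 27254) = 9 - 53097*(-7667) = 9 + 407094699 = 407094708)
((-121 + 125)*(-154))/f = ((-121 + 125)*(-154))/407094708 = (4*(-154))*(1/407094708) = -616*1/407094708 = -154/101773677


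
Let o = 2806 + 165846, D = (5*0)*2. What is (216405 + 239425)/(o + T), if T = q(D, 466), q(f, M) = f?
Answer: 227915/84326 ≈ 2.7028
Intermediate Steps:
D = 0 (D = 0*2 = 0)
o = 168652
T = 0
(216405 + 239425)/(o + T) = (216405 + 239425)/(168652 + 0) = 455830/168652 = 455830*(1/168652) = 227915/84326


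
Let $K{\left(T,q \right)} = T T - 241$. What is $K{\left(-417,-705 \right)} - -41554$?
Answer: $215202$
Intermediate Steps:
$K{\left(T,q \right)} = -241 + T^{2}$ ($K{\left(T,q \right)} = T^{2} - 241 = -241 + T^{2}$)
$K{\left(-417,-705 \right)} - -41554 = \left(-241 + \left(-417\right)^{2}\right) - -41554 = \left(-241 + 173889\right) + 41554 = 173648 + 41554 = 215202$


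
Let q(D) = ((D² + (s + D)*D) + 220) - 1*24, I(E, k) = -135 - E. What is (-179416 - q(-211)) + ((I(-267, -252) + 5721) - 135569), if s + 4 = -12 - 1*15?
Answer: -404911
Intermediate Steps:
s = -31 (s = -4 + (-12 - 1*15) = -4 + (-12 - 15) = -4 - 27 = -31)
q(D) = 196 + D² + D*(-31 + D) (q(D) = ((D² + (-31 + D)*D) + 220) - 1*24 = ((D² + D*(-31 + D)) + 220) - 24 = (220 + D² + D*(-31 + D)) - 24 = 196 + D² + D*(-31 + D))
(-179416 - q(-211)) + ((I(-267, -252) + 5721) - 135569) = (-179416 - (196 - 31*(-211) + 2*(-211)²)) + (((-135 - 1*(-267)) + 5721) - 135569) = (-179416 - (196 + 6541 + 2*44521)) + (((-135 + 267) + 5721) - 135569) = (-179416 - (196 + 6541 + 89042)) + ((132 + 5721) - 135569) = (-179416 - 1*95779) + (5853 - 135569) = (-179416 - 95779) - 129716 = -275195 - 129716 = -404911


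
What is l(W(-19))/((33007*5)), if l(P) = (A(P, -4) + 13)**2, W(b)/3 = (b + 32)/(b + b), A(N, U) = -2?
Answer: 121/165035 ≈ 0.00073318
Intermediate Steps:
W(b) = 3*(32 + b)/(2*b) (W(b) = 3*((b + 32)/(b + b)) = 3*((32 + b)/((2*b))) = 3*((32 + b)*(1/(2*b))) = 3*((32 + b)/(2*b)) = 3*(32 + b)/(2*b))
l(P) = 121 (l(P) = (-2 + 13)**2 = 11**2 = 121)
l(W(-19))/((33007*5)) = 121/((33007*5)) = 121/165035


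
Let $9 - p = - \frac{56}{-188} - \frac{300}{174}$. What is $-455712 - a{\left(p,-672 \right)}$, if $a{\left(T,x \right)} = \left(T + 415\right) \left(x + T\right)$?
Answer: $- \frac{323736974928}{1857769} \approx -1.7426 \cdot 10^{5}$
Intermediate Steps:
$p = \frac{14211}{1363}$ ($p = 9 - \left(- \frac{56}{-188} - \frac{300}{174}\right) = 9 - \left(\left(-56\right) \left(- \frac{1}{188}\right) - \frac{50}{29}\right) = 9 - \left(\frac{14}{47} - \frac{50}{29}\right) = 9 - - \frac{1944}{1363} = 9 + \frac{1944}{1363} = \frac{14211}{1363} \approx 10.426$)
$a{\left(T,x \right)} = \left(415 + T\right) \left(T + x\right)$
$-455712 - a{\left(p,-672 \right)} = -455712 - \left(\left(\frac{14211}{1363}\right)^{2} + 415 \cdot \frac{14211}{1363} + 415 \left(-672\right) + \frac{14211}{1363} \left(-672\right)\right) = -455712 - \left(\frac{201952521}{1857769} + \frac{5897565}{1363} - 278880 - \frac{9549792}{1363}\right) = -455712 - - \frac{522870651600}{1857769} = -455712 + \frac{522870651600}{1857769} = - \frac{323736974928}{1857769}$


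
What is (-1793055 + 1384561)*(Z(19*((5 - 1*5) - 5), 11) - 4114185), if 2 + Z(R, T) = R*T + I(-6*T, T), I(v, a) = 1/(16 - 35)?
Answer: 31939904440046/19 ≈ 1.6810e+12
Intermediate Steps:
I(v, a) = -1/19 (I(v, a) = 1/(-19) = -1/19)
Z(R, T) = -39/19 + R*T (Z(R, T) = -2 + (R*T - 1/19) = -2 + (-1/19 + R*T) = -39/19 + R*T)
(-1793055 + 1384561)*(Z(19*((5 - 1*5) - 5), 11) - 4114185) = (-1793055 + 1384561)*((-39/19 + (19*((5 - 1*5) - 5))*11) - 4114185) = -408494*((-39/19 + (19*((5 - 5) - 5))*11) - 4114185) = -408494*((-39/19 + (19*(0 - 5))*11) - 4114185) = -408494*((-39/19 + (19*(-5))*11) - 4114185) = -408494*((-39/19 - 95*11) - 4114185) = -408494*((-39/19 - 1045) - 4114185) = -408494*(-19894/19 - 4114185) = -408494*(-78189409/19) = 31939904440046/19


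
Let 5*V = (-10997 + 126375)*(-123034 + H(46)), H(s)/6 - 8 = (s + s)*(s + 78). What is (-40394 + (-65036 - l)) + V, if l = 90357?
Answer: -6293464299/5 ≈ -1.2587e+9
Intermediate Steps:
H(s) = 48 + 12*s*(78 + s) (H(s) = 48 + 6*((s + s)*(s + 78)) = 48 + 6*((2*s)*(78 + s)) = 48 + 6*(2*s*(78 + s)) = 48 + 12*s*(78 + s))
V = -6292485364/5 (V = ((-10997 + 126375)*(-123034 + (48 + 12*46² + 936*46)))/5 = (115378*(-123034 + (48 + 12*2116 + 43056)))/5 = (115378*(-123034 + (48 + 25392 + 43056)))/5 = (115378*(-123034 + 68496))/5 = (115378*(-54538))/5 = (⅕)*(-6292485364) = -6292485364/5 ≈ -1.2585e+9)
(-40394 + (-65036 - l)) + V = (-40394 + (-65036 - 1*90357)) - 6292485364/5 = (-40394 + (-65036 - 90357)) - 6292485364/5 = (-40394 - 155393) - 6292485364/5 = -195787 - 6292485364/5 = -6293464299/5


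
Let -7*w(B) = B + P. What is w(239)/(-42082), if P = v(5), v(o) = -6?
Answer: 233/294574 ≈ 0.00079097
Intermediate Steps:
P = -6
w(B) = 6/7 - B/7 (w(B) = -(B - 6)/7 = -(-6 + B)/7 = 6/7 - B/7)
w(239)/(-42082) = (6/7 - ⅐*239)/(-42082) = (6/7 - 239/7)*(-1/42082) = -233/7*(-1/42082) = 233/294574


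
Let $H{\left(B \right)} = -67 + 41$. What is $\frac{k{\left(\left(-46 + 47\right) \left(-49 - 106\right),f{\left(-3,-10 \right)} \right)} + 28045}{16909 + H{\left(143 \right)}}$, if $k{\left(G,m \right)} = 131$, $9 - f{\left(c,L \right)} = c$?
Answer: $\frac{28176}{16883} \approx 1.6689$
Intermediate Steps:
$f{\left(c,L \right)} = 9 - c$
$H{\left(B \right)} = -26$
$\frac{k{\left(\left(-46 + 47\right) \left(-49 - 106\right),f{\left(-3,-10 \right)} \right)} + 28045}{16909 + H{\left(143 \right)}} = \frac{131 + 28045}{16909 - 26} = \frac{28176}{16883}$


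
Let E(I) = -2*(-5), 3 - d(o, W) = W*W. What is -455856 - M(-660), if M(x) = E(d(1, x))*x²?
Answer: -4811856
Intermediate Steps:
d(o, W) = 3 - W² (d(o, W) = 3 - W*W = 3 - W²)
E(I) = 10
M(x) = 10*x²
-455856 - M(-660) = -455856 - 10*(-660)² = -455856 - 10*435600 = -455856 - 1*4356000 = -455856 - 4356000 = -4811856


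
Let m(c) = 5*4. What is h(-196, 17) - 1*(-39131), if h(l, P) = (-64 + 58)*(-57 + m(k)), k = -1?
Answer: 39353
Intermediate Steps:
m(c) = 20
h(l, P) = 222 (h(l, P) = (-64 + 58)*(-57 + 20) = -6*(-37) = 222)
h(-196, 17) - 1*(-39131) = 222 - 1*(-39131) = 222 + 39131 = 39353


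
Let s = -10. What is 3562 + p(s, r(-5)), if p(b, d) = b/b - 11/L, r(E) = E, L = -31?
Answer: 110464/31 ≈ 3563.4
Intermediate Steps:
p(b, d) = 42/31 (p(b, d) = b/b - 11/(-31) = 1 - 11*(-1/31) = 1 + 11/31 = 42/31)
3562 + p(s, r(-5)) = 3562 + 42/31 = 110464/31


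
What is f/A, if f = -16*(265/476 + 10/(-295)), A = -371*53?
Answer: 58732/138053923 ≈ 0.00042543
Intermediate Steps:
A = -19663
f = -58732/7021 (f = -16*(265*(1/476) + 10*(-1/295)) = -16*(265/476 - 2/59) = -16*14683/28084 = -58732/7021 ≈ -8.3652)
f/A = -58732/7021/(-19663) = -58732/7021*(-1/19663) = 58732/138053923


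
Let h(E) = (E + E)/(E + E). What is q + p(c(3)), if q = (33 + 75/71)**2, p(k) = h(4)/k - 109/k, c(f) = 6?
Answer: 5755986/5041 ≈ 1141.8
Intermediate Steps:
h(E) = 1 (h(E) = (2*E)/((2*E)) = (2*E)*(1/(2*E)) = 1)
p(k) = -108/k (p(k) = 1/k - 109/k = -108/k)
q = 5846724/5041 (q = (33 + 75*(1/71))**2 = (33 + 75/71)**2 = (2418/71)**2 = 5846724/5041 ≈ 1159.8)
q + p(c(3)) = 5846724/5041 - 108/6 = 5846724/5041 - 108*1/6 = 5846724/5041 - 18 = 5755986/5041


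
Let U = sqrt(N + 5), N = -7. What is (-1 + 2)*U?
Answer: I*sqrt(2) ≈ 1.4142*I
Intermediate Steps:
U = I*sqrt(2) (U = sqrt(-7 + 5) = sqrt(-2) = I*sqrt(2) ≈ 1.4142*I)
(-1 + 2)*U = (-1 + 2)*(I*sqrt(2)) = 1*(I*sqrt(2)) = I*sqrt(2)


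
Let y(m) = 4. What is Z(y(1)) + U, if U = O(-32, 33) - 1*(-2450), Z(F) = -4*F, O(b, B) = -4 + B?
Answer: 2463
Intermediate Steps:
U = 2479 (U = (-4 + 33) - 1*(-2450) = 29 + 2450 = 2479)
Z(y(1)) + U = -4*4 + 2479 = -16 + 2479 = 2463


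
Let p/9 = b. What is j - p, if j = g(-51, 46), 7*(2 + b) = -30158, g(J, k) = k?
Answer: 271870/7 ≈ 38839.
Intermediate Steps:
b = -30172/7 (b = -2 + (⅐)*(-30158) = -2 - 30158/7 = -30172/7 ≈ -4310.3)
j = 46
p = -271548/7 (p = 9*(-30172/7) = -271548/7 ≈ -38793.)
j - p = 46 - 1*(-271548/7) = 46 + 271548/7 = 271870/7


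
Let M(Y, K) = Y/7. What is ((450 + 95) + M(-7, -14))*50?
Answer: 27200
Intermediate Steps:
M(Y, K) = Y/7 (M(Y, K) = Y*(⅐) = Y/7)
((450 + 95) + M(-7, -14))*50 = ((450 + 95) + (⅐)*(-7))*50 = (545 - 1)*50 = 544*50 = 27200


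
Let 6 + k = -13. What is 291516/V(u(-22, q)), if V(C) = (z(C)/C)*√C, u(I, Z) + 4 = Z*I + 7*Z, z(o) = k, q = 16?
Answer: -583032*I*√61/19 ≈ -2.3966e+5*I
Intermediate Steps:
k = -19 (k = -6 - 13 = -19)
z(o) = -19
u(I, Z) = -4 + 7*Z + I*Z (u(I, Z) = -4 + (Z*I + 7*Z) = -4 + (I*Z + 7*Z) = -4 + (7*Z + I*Z) = -4 + 7*Z + I*Z)
V(C) = -19/√C (V(C) = (-19/C)*√C = -19/√C)
291516/V(u(-22, q)) = 291516/((-19/√(-4 + 7*16 - 22*16))) = 291516/((-19/√(-4 + 112 - 352))) = 291516/((-(-19)*I*√61/122)) = 291516/((19*I*√61/122)) = 291516*(-2*I*√61/19) = -583032*I*√61/19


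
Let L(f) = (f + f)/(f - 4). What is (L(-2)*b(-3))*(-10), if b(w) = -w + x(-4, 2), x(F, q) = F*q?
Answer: 100/3 ≈ 33.333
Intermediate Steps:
L(f) = 2*f/(-4 + f) (L(f) = (2*f)/(-4 + f) = 2*f/(-4 + f))
b(w) = -8 - w (b(w) = -w - 4*2 = -w - 8 = -8 - w)
(L(-2)*b(-3))*(-10) = ((2*(-2)/(-4 - 2))*(-8 - 1*(-3)))*(-10) = ((2*(-2)/(-6))*(-8 + 3))*(-10) = ((2*(-2)*(-⅙))*(-5))*(-10) = ((⅔)*(-5))*(-10) = -10/3*(-10) = 100/3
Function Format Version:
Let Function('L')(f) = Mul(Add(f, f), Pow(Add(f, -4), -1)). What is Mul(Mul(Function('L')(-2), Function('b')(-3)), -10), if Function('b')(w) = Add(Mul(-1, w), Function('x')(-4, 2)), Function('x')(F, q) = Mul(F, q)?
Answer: Rational(100, 3) ≈ 33.333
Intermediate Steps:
Function('L')(f) = Mul(2, f, Pow(Add(-4, f), -1)) (Function('L')(f) = Mul(Mul(2, f), Pow(Add(-4, f), -1)) = Mul(2, f, Pow(Add(-4, f), -1)))
Function('b')(w) = Add(-8, Mul(-1, w)) (Function('b')(w) = Add(Mul(-1, w), Mul(-4, 2)) = Add(Mul(-1, w), -8) = Add(-8, Mul(-1, w)))
Mul(Mul(Function('L')(-2), Function('b')(-3)), -10) = Mul(Mul(Mul(2, -2, Pow(Add(-4, -2), -1)), Add(-8, Mul(-1, -3))), -10) = Mul(Mul(Mul(2, -2, Pow(-6, -1)), Add(-8, 3)), -10) = Mul(Mul(Mul(2, -2, Rational(-1, 6)), -5), -10) = Mul(Mul(Rational(2, 3), -5), -10) = Mul(Rational(-10, 3), -10) = Rational(100, 3)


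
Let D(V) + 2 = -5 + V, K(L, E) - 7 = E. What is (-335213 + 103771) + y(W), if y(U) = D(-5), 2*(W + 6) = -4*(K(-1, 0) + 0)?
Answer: -231454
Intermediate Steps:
K(L, E) = 7 + E
D(V) = -7 + V (D(V) = -2 + (-5 + V) = -7 + V)
W = -20 (W = -6 + (-4*((7 + 0) + 0))/2 = -6 + (-4*(7 + 0))/2 = -6 + (-4*7)/2 = -6 + (½)*(-28) = -6 - 14 = -20)
y(U) = -12 (y(U) = -7 - 5 = -12)
(-335213 + 103771) + y(W) = (-335213 + 103771) - 12 = -231442 - 12 = -231454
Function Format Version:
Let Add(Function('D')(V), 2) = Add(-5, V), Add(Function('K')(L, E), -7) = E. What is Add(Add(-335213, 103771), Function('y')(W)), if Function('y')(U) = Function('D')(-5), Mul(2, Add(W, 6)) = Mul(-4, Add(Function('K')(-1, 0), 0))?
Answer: -231454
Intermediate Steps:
Function('K')(L, E) = Add(7, E)
Function('D')(V) = Add(-7, V) (Function('D')(V) = Add(-2, Add(-5, V)) = Add(-7, V))
W = -20 (W = Add(-6, Mul(Rational(1, 2), Mul(-4, Add(Add(7, 0), 0)))) = Add(-6, Mul(Rational(1, 2), Mul(-4, Add(7, 0)))) = Add(-6, Mul(Rational(1, 2), Mul(-4, 7))) = Add(-6, Mul(Rational(1, 2), -28)) = Add(-6, -14) = -20)
Function('y')(U) = -12 (Function('y')(U) = Add(-7, -5) = -12)
Add(Add(-335213, 103771), Function('y')(W)) = Add(Add(-335213, 103771), -12) = Add(-231442, -12) = -231454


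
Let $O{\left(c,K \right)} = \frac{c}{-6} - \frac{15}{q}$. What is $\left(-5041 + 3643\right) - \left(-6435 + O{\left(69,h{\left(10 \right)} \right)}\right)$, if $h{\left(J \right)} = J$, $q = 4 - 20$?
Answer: $\frac{80761}{16} \approx 5047.6$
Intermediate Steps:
$q = -16$ ($q = 4 - 20 = -16$)
$O{\left(c,K \right)} = \frac{15}{16} - \frac{c}{6}$ ($O{\left(c,K \right)} = \frac{c}{-6} - \frac{15}{-16} = c \left(- \frac{1}{6}\right) - - \frac{15}{16} = - \frac{c}{6} + \frac{15}{16} = \frac{15}{16} - \frac{c}{6}$)
$\left(-5041 + 3643\right) - \left(-6435 + O{\left(69,h{\left(10 \right)} \right)}\right) = \left(-5041 + 3643\right) + \left(6435 - \left(\frac{15}{16} - \frac{23}{2}\right)\right) = -1398 + \left(6435 - \left(\frac{15}{16} - \frac{23}{2}\right)\right) = -1398 + \left(6435 - - \frac{169}{16}\right) = -1398 + \left(6435 + \frac{169}{16}\right) = -1398 + \frac{103129}{16} = \frac{80761}{16}$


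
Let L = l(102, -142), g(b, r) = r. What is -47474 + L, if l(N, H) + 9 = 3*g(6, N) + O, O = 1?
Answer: -47176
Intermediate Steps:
l(N, H) = -8 + 3*N (l(N, H) = -9 + (3*N + 1) = -9 + (1 + 3*N) = -8 + 3*N)
L = 298 (L = -8 + 3*102 = -8 + 306 = 298)
-47474 + L = -47474 + 298 = -47176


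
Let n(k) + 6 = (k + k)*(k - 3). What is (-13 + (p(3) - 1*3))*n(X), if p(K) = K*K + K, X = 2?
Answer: 40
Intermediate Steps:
n(k) = -6 + 2*k*(-3 + k) (n(k) = -6 + (k + k)*(k - 3) = -6 + (2*k)*(-3 + k) = -6 + 2*k*(-3 + k))
p(K) = K + K² (p(K) = K² + K = K + K²)
(-13 + (p(3) - 1*3))*n(X) = (-13 + (3*(1 + 3) - 1*3))*(-6 - 6*2 + 2*2²) = (-13 + (3*4 - 3))*(-6 - 12 + 2*4) = (-13 + (12 - 3))*(-6 - 12 + 8) = (-13 + 9)*(-10) = -4*(-10) = 40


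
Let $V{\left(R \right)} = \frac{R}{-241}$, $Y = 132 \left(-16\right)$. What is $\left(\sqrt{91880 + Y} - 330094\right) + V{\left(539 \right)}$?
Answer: $- \frac{79553193}{241} + 14 \sqrt{458} \approx -3.298 \cdot 10^{5}$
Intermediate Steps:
$Y = -2112$
$V{\left(R \right)} = - \frac{R}{241}$ ($V{\left(R \right)} = R \left(- \frac{1}{241}\right) = - \frac{R}{241}$)
$\left(\sqrt{91880 + Y} - 330094\right) + V{\left(539 \right)} = \left(\sqrt{91880 - 2112} - 330094\right) - \frac{539}{241} = \left(\sqrt{89768} - 330094\right) - \frac{539}{241} = \left(14 \sqrt{458} - 330094\right) - \frac{539}{241} = \left(-330094 + 14 \sqrt{458}\right) - \frac{539}{241} = - \frac{79553193}{241} + 14 \sqrt{458}$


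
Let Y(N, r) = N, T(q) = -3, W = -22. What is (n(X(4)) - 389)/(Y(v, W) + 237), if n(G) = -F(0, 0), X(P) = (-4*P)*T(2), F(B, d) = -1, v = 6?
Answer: -388/243 ≈ -1.5967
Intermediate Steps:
X(P) = 12*P (X(P) = -4*P*(-3) = 12*P)
n(G) = 1 (n(G) = -1*(-1) = 1)
(n(X(4)) - 389)/(Y(v, W) + 237) = (1 - 389)/(6 + 237) = -388/243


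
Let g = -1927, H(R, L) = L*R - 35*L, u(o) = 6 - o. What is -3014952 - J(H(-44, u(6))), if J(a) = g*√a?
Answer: -3014952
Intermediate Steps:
H(R, L) = -35*L + L*R
J(a) = -1927*√a
-3014952 - J(H(-44, u(6))) = -3014952 - (-1927)*√((6 - 1*6)*(-35 - 44)) = -3014952 - (-1927)*√((6 - 6)*(-79)) = -3014952 - (-1927)*√(0*(-79)) = -3014952 - (-1927)*√0 = -3014952 - (-1927)*0 = -3014952 - 1*0 = -3014952 + 0 = -3014952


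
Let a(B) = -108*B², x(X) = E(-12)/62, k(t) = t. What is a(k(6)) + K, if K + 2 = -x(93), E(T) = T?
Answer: -120584/31 ≈ -3889.8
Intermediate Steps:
x(X) = -6/31 (x(X) = -12/62 = -12*1/62 = -6/31)
K = -56/31 (K = -2 - 1*(-6/31) = -2 + 6/31 = -56/31 ≈ -1.8065)
a(k(6)) + K = -108*6² - 56/31 = -108*36 - 56/31 = -3888 - 56/31 = -120584/31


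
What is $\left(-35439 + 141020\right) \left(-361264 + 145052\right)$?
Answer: $-22827879172$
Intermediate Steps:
$\left(-35439 + 141020\right) \left(-361264 + 145052\right) = 105581 \left(-216212\right) = -22827879172$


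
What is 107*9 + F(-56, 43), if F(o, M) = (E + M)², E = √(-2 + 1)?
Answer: 2811 + 86*I ≈ 2811.0 + 86.0*I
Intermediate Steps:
E = I (E = √(-1) = I ≈ 1.0*I)
F(o, M) = (I + M)²
107*9 + F(-56, 43) = 107*9 + (I + 43)² = 963 + (43 + I)²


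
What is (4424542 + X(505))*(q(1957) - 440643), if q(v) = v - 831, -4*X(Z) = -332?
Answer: -1944697906125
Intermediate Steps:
X(Z) = 83 (X(Z) = -1/4*(-332) = 83)
q(v) = -831 + v
(4424542 + X(505))*(q(1957) - 440643) = (4424542 + 83)*((-831 + 1957) - 440643) = 4424625*(1126 - 440643) = 4424625*(-439517) = -1944697906125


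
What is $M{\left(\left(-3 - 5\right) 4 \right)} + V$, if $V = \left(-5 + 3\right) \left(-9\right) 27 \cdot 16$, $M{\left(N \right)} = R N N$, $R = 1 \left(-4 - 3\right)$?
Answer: $608$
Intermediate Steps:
$R = -7$ ($R = 1 \left(-7\right) = -7$)
$M{\left(N \right)} = - 7 N^{2}$ ($M{\left(N \right)} = - 7 N N = - 7 N^{2}$)
$V = 7776$ ($V = \left(-2\right) \left(-9\right) 27 \cdot 16 = 18 \cdot 27 \cdot 16 = 486 \cdot 16 = 7776$)
$M{\left(\left(-3 - 5\right) 4 \right)} + V = - 7 \left(\left(-3 - 5\right) 4\right)^{2} + 7776 = - 7 \left(\left(-8\right) 4\right)^{2} + 7776 = - 7 \left(-32\right)^{2} + 7776 = \left(-7\right) 1024 + 7776 = -7168 + 7776 = 608$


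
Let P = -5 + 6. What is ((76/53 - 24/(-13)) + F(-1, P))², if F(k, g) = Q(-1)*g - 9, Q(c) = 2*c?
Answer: 28291761/474721 ≈ 59.597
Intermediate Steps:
P = 1
F(k, g) = -9 - 2*g (F(k, g) = (2*(-1))*g - 9 = -2*g - 9 = -9 - 2*g)
((76/53 - 24/(-13)) + F(-1, P))² = ((76/53 - 24/(-13)) + (-9 - 2*1))² = ((76*(1/53) - 24*(-1/13)) + (-9 - 2))² = ((76/53 + 24/13) - 11)² = (2260/689 - 11)² = (-5319/689)² = 28291761/474721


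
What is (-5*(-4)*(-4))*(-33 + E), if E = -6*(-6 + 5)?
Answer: 2160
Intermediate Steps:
E = 6 (E = -6*(-1) = 6)
(-5*(-4)*(-4))*(-33 + E) = (-5*(-4)*(-4))*(-33 + 6) = (20*(-4))*(-27) = -80*(-27) = 2160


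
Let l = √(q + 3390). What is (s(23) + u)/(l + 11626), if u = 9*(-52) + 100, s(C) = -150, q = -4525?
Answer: -6022268/135165011 + 518*I*√1135/135165011 ≈ -0.044555 + 0.00012911*I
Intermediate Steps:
l = I*√1135 (l = √(-4525 + 3390) = √(-1135) = I*√1135 ≈ 33.69*I)
u = -368 (u = -468 + 100 = -368)
(s(23) + u)/(l + 11626) = (-150 - 368)/(I*√1135 + 11626) = -518/(11626 + I*√1135)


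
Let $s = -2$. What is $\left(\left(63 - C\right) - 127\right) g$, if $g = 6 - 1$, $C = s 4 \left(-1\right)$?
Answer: $-360$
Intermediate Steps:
$C = 8$ ($C = \left(-2\right) 4 \left(-1\right) = \left(-8\right) \left(-1\right) = 8$)
$g = 5$ ($g = 6 - 1 = 5$)
$\left(\left(63 - C\right) - 127\right) g = \left(\left(63 - 8\right) - 127\right) 5 = \left(55 - 127\right) 5 = \left(-72\right) 5 = -360$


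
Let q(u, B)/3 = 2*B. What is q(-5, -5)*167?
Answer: -5010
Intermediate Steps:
q(u, B) = 6*B (q(u, B) = 3*(2*B) = 6*B)
q(-5, -5)*167 = (6*(-5))*167 = -30*167 = -5010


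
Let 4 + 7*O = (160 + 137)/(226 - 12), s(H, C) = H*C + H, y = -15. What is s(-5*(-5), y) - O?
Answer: -523741/1498 ≈ -349.63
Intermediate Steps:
s(H, C) = H + C*H (s(H, C) = C*H + H = H + C*H)
O = -559/1498 (O = -4/7 + ((160 + 137)/(226 - 12))/7 = -4/7 + (297/214)/7 = -4/7 + (297*(1/214))/7 = -4/7 + (⅐)*(297/214) = -4/7 + 297/1498 = -559/1498 ≈ -0.37316)
s(-5*(-5), y) - O = (-5*(-5))*(1 - 15) - 1*(-559/1498) = 25*(-14) + 559/1498 = -350 + 559/1498 = -523741/1498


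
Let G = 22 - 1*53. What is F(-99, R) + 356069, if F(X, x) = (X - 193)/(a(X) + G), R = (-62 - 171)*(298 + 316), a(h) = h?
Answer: 23144631/65 ≈ 3.5607e+5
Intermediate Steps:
G = -31 (G = 22 - 53 = -31)
R = -143062 (R = -233*614 = -143062)
F(X, x) = (-193 + X)/(-31 + X) (F(X, x) = (X - 193)/(X - 31) = (-193 + X)/(-31 + X))
F(-99, R) + 356069 = (-193 - 99)/(-31 - 99) + 356069 = -292/(-130) + 356069 = -1/130*(-292) + 356069 = 146/65 + 356069 = 23144631/65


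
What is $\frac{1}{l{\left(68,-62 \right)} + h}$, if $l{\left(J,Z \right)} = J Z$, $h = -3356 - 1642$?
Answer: $- \frac{1}{9214} \approx -0.00010853$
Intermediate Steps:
$h = -4998$ ($h = -3356 - 1642 = -4998$)
$\frac{1}{l{\left(68,-62 \right)} + h} = \frac{1}{68 \left(-62\right) - 4998} = \frac{1}{-4216 - 4998} = \frac{1}{-9214} = - \frac{1}{9214}$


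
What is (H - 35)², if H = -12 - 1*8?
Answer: 3025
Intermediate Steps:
H = -20 (H = -12 - 8 = -20)
(H - 35)² = (-20 - 35)² = (-55)² = 3025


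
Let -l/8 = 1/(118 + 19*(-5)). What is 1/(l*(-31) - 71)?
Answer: -23/1385 ≈ -0.016607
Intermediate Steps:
l = -8/23 (l = -8/(118 + 19*(-5)) = -8/(118 - 95) = -8/23 ≈ -0.34783)
1/(l*(-31) - 71) = 1/(-8/23*(-31) - 71) = 1/(248/23 - 71) = 1/(-1385/23) = -23/1385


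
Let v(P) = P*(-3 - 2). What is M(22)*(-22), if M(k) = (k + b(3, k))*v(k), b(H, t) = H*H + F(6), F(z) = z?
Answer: 89540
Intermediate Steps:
v(P) = -5*P (v(P) = P*(-5) = -5*P)
b(H, t) = 6 + H**2 (b(H, t) = H*H + 6 = H**2 + 6 = 6 + H**2)
M(k) = -5*k*(15 + k) (M(k) = (k + (6 + 3**2))*(-5*k) = (k + (6 + 9))*(-5*k) = (k + 15)*(-5*k) = (15 + k)*(-5*k) = -5*k*(15 + k))
M(22)*(-22) = -5*22*(15 + 22)*(-22) = -5*22*37*(-22) = -4070*(-22) = 89540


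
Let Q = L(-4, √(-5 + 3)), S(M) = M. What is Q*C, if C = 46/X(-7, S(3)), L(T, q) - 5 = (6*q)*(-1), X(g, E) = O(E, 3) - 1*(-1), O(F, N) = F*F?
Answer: 23 - 138*I*√2/5 ≈ 23.0 - 39.032*I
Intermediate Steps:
O(F, N) = F²
X(g, E) = 1 + E² (X(g, E) = E² - 1*(-1) = E² + 1 = 1 + E²)
L(T, q) = 5 - 6*q (L(T, q) = 5 + (6*q)*(-1) = 5 - 6*q)
C = 23/5 (C = 46/(1 + 3²) = 46/(1 + 9) = 46/10 = 46*(⅒) = 23/5 ≈ 4.6000)
Q = 5 - 6*I*√2 (Q = 5 - 6*√(-5 + 3) = 5 - 6*I*√2 ≈ 5.0 - 8.4853*I)
Q*C = (5 - 6*I*√2)*(23/5) = 23 - 138*I*√2/5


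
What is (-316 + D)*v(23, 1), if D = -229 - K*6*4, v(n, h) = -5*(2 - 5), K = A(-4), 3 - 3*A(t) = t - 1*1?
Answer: -9135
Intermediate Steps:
A(t) = 4/3 - t/3 (A(t) = 1 - (t - 1*1)/3 = 1 - (t - 1)/3 = 1 - (-1 + t)/3 = 1 + (⅓ - t/3) = 4/3 - t/3)
K = 8/3 (K = 4/3 - ⅓*(-4) = 4/3 + 4/3 = 8/3 ≈ 2.6667)
v(n, h) = 15 (v(n, h) = -5*(-3) = 15)
D = -293 (D = -229 - (8/3)*6*4 = -229 - 16*4 = -229 - 1*64 = -229 - 64 = -293)
(-316 + D)*v(23, 1) = (-316 - 293)*15 = -609*15 = -9135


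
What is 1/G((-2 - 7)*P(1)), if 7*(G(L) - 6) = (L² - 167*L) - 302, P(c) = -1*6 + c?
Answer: -7/5750 ≈ -0.0012174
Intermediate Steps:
P(c) = -6 + c
G(L) = -260/7 - 167*L/7 + L²/7 (G(L) = 6 + ((L² - 167*L) - 302)/7 = 6 + (-302 + L² - 167*L)/7 = 6 + (-302/7 - 167*L/7 + L²/7) = -260/7 - 167*L/7 + L²/7)
1/G((-2 - 7)*P(1)) = 1/(-260/7 - 167*(-2 - 7)*(-6 + 1)/7 + ((-2 - 7)*(-6 + 1))²/7) = 1/(-260/7 - (-1503)*(-5)/7 + (-9*(-5))²/7) = 1/(-260/7 - 167/7*45 + (⅐)*45²) = 1/(-260/7 - 7515/7 + (⅐)*2025) = 1/(-260/7 - 7515/7 + 2025/7) = 1/(-5750/7) = -7/5750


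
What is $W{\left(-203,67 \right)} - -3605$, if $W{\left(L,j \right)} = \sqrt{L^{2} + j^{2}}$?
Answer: $3605 + \sqrt{45698} \approx 3818.8$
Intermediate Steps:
$W{\left(-203,67 \right)} - -3605 = \sqrt{\left(-203\right)^{2} + 67^{2}} - -3605 = \sqrt{41209 + 4489} + 3605 = \sqrt{45698} + 3605 = 3605 + \sqrt{45698}$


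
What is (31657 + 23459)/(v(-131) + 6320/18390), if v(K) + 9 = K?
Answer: -25339581/64207 ≈ -394.65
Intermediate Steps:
v(K) = -9 + K
(31657 + 23459)/(v(-131) + 6320/18390) = (31657 + 23459)/((-9 - 131) + 6320/18390) = 55116/(-140 + 6320*(1/18390)) = 55116/(-140 + 632/1839) = 55116/(-256828/1839) = 55116*(-1839/256828) = -25339581/64207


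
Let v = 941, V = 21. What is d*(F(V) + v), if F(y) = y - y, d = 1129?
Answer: 1062389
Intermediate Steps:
F(y) = 0
d*(F(V) + v) = 1129*(0 + 941) = 1129*941 = 1062389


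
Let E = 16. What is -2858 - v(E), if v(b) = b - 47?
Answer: -2827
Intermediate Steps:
v(b) = -47 + b
-2858 - v(E) = -2858 - (-47 + 16) = -2858 - 1*(-31) = -2858 + 31 = -2827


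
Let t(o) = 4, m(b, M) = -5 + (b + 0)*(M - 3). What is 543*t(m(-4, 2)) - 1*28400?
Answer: -26228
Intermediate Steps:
m(b, M) = -5 + b*(-3 + M)
543*t(m(-4, 2)) - 1*28400 = 543*4 - 1*28400 = 2172 - 28400 = -26228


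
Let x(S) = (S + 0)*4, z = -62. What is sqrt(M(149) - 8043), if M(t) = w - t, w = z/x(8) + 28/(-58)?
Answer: I*sqrt(110264119)/116 ≈ 90.523*I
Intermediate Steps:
x(S) = 4*S (x(S) = S*4 = 4*S)
w = -1123/464 (w = -62/(4*8) + 28/(-58) = -62/32 + 28*(-1/58) = -62*1/32 - 14/29 = -31/16 - 14/29 = -1123/464 ≈ -2.4203)
M(t) = -1123/464 - t
sqrt(M(149) - 8043) = sqrt((-1123/464 - 1*149) - 8043) = sqrt((-1123/464 - 149) - 8043) = sqrt(-70259/464 - 8043) = sqrt(-3802211/464) = I*sqrt(110264119)/116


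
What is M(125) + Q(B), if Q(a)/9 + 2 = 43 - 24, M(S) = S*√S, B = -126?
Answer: 153 + 625*√5 ≈ 1550.5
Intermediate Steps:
M(S) = S^(3/2)
Q(a) = 153 (Q(a) = -18 + 9*(43 - 24) = -18 + 9*19 = -18 + 171 = 153)
M(125) + Q(B) = 125^(3/2) + 153 = 625*√5 + 153 = 153 + 625*√5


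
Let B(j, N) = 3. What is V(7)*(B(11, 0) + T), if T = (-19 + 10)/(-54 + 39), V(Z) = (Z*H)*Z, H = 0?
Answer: 0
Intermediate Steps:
V(Z) = 0 (V(Z) = (Z*0)*Z = 0*Z = 0)
T = 3/5 (T = -9/(-15) = -9*(-1/15) = 3/5 ≈ 0.60000)
V(7)*(B(11, 0) + T) = 0*(3 + 3/5) = 0*(18/5) = 0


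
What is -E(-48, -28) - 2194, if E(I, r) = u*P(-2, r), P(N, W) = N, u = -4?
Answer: -2202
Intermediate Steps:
E(I, r) = 8 (E(I, r) = -4*(-2) = 8)
-E(-48, -28) - 2194 = -1*8 - 2194 = -8 - 2194 = -2202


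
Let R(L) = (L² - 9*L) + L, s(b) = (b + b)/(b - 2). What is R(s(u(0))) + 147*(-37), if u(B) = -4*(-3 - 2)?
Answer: -441599/81 ≈ -5451.8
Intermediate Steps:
u(B) = 20 (u(B) = -4*(-5) = 20)
s(b) = 2*b/(-2 + b) (s(b) = (2*b)/(-2 + b) = 2*b/(-2 + b))
R(L) = L² - 8*L
R(s(u(0))) + 147*(-37) = (2*20/(-2 + 20))*(-8 + 2*20/(-2 + 20)) + 147*(-37) = (2*20/18)*(-8 + 2*20/18) - 5439 = (2*20*(1/18))*(-8 + 2*20*(1/18)) - 5439 = 20*(-8 + 20/9)/9 - 5439 = (20/9)*(-52/9) - 5439 = -1040/81 - 5439 = -441599/81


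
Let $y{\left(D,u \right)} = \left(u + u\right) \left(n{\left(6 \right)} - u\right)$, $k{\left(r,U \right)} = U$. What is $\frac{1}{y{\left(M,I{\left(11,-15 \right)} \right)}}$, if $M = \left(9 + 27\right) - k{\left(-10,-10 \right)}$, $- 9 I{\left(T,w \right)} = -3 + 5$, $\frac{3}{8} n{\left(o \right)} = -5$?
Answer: $\frac{81}{472} \approx 0.17161$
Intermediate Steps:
$n{\left(o \right)} = - \frac{40}{3}$ ($n{\left(o \right)} = \frac{8}{3} \left(-5\right) = - \frac{40}{3}$)
$I{\left(T,w \right)} = - \frac{2}{9}$ ($I{\left(T,w \right)} = - \frac{-3 + 5}{9} = \left(- \frac{1}{9}\right) 2 = - \frac{2}{9}$)
$M = 46$ ($M = \left(9 + 27\right) - -10 = 36 + 10 = 46$)
$y{\left(D,u \right)} = 2 u \left(- \frac{40}{3} - u\right)$ ($y{\left(D,u \right)} = \left(u + u\right) \left(- \frac{40}{3} - u\right) = 2 u \left(- \frac{40}{3} - u\right)$)
$\frac{1}{y{\left(M,I{\left(11,-15 \right)} \right)}} = \frac{1}{\left(- \frac{2}{3}\right) \left(- \frac{2}{9}\right) \left(40 + 3 \left(- \frac{2}{9}\right)\right)} = \frac{1}{\left(- \frac{2}{3}\right) \left(- \frac{2}{9}\right) \left(40 - \frac{2}{3}\right)} = \frac{1}{\left(- \frac{2}{3}\right) \left(- \frac{2}{9}\right) \frac{118}{3}} = \frac{1}{\frac{472}{81}} = \frac{81}{472}$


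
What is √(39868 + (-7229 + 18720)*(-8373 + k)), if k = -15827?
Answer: 2*I*√69510583 ≈ 16675.0*I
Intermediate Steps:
√(39868 + (-7229 + 18720)*(-8373 + k)) = √(39868 + (-7229 + 18720)*(-8373 - 15827)) = √(39868 + 11491*(-24200)) = √(39868 - 278082200) = √(-278042332) = 2*I*√69510583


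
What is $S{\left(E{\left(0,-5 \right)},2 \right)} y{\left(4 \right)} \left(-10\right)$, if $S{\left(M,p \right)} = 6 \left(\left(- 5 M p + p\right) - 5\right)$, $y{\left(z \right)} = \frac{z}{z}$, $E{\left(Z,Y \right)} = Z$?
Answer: $180$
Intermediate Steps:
$y{\left(z \right)} = 1$
$S{\left(M,p \right)} = -30 + 6 p - 30 M p$ ($S{\left(M,p \right)} = 6 \left(\left(- 5 M p + p\right) - 5\right) = 6 \left(\left(p - 5 M p\right) - 5\right) = 6 \left(-5 + p - 5 M p\right) = -30 + 6 p - 30 M p$)
$S{\left(E{\left(0,-5 \right)},2 \right)} y{\left(4 \right)} \left(-10\right) = \left(-30 + 6 \cdot 2 - 0 \cdot 2\right) 1 \left(-10\right) = \left(-30 + 12 + 0\right) 1 \left(-10\right) = \left(-18\right) 1 \left(-10\right) = \left(-18\right) \left(-10\right) = 180$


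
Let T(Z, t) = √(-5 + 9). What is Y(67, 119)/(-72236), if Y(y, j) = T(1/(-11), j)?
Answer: -1/36118 ≈ -2.7687e-5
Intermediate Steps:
T(Z, t) = 2 (T(Z, t) = √4 = 2)
Y(y, j) = 2
Y(67, 119)/(-72236) = 2/(-72236) = 2*(-1/72236) = -1/36118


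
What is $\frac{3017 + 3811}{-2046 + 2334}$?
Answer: $\frac{569}{24} \approx 23.708$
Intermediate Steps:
$\frac{3017 + 3811}{-2046 + 2334} = \frac{6828}{288} = 6828 \cdot \frac{1}{288} = \frac{569}{24}$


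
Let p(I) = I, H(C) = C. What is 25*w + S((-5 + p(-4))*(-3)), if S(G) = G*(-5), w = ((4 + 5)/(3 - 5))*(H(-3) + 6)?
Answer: -945/2 ≈ -472.50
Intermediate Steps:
w = -27/2 (w = ((4 + 5)/(3 - 5))*(-3 + 6) = (9/(-2))*3 = (9*(-½))*3 = -9/2*3 = -27/2 ≈ -13.500)
S(G) = -5*G
25*w + S((-5 + p(-4))*(-3)) = 25*(-27/2) - 5*(-5 - 4)*(-3) = -675/2 - (-45)*(-3) = -675/2 - 5*27 = -675/2 - 135 = -945/2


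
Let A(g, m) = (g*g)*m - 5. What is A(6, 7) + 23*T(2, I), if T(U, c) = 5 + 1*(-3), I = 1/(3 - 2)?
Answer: 293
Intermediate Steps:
A(g, m) = -5 + m*g² (A(g, m) = g²*m - 5 = m*g² - 5 = -5 + m*g²)
I = 1 (I = 1/1 = 1)
T(U, c) = 2 (T(U, c) = 5 - 3 = 2)
A(6, 7) + 23*T(2, I) = (-5 + 7*6²) + 23*2 = (-5 + 7*36) + 46 = (-5 + 252) + 46 = 247 + 46 = 293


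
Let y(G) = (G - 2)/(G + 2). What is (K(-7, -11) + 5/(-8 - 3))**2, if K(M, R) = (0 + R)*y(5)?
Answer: 158404/5929 ≈ 26.717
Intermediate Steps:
y(G) = (-2 + G)/(2 + G)
K(M, R) = 3*R/7 (K(M, R) = (0 + R)*((-2 + 5)/(2 + 5)) = R*(3/7) = 3*R/7)
(K(-7, -11) + 5/(-8 - 3))**2 = ((3/7)*(-11) + 5/(-8 - 3))**2 = (-33/7 + 5/(-11))**2 = (-33/7 + 5*(-1/11))**2 = (-33/7 - 5/11)**2 = (-398/77)**2 = 158404/5929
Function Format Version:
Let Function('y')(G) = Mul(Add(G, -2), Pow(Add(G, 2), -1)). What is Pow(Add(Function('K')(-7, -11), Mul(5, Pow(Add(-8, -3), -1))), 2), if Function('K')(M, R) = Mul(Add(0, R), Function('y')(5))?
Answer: Rational(158404, 5929) ≈ 26.717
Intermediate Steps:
Function('y')(G) = Mul(Pow(Add(2, G), -1), Add(-2, G)) (Function('y')(G) = Mul(Add(-2, G), Pow(Add(2, G), -1)) = Mul(Pow(Add(2, G), -1), Add(-2, G)))
Function('K')(M, R) = Mul(Rational(3, 7), R) (Function('K')(M, R) = Mul(Add(0, R), Mul(Pow(Add(2, 5), -1), Add(-2, 5))) = Mul(R, Mul(Pow(7, -1), 3)) = Mul(R, Mul(Rational(1, 7), 3)) = Mul(R, Rational(3, 7)) = Mul(Rational(3, 7), R))
Pow(Add(Function('K')(-7, -11), Mul(5, Pow(Add(-8, -3), -1))), 2) = Pow(Add(Mul(Rational(3, 7), -11), Mul(5, Pow(Add(-8, -3), -1))), 2) = Pow(Add(Rational(-33, 7), Mul(5, Pow(-11, -1))), 2) = Pow(Add(Rational(-33, 7), Mul(5, Rational(-1, 11))), 2) = Pow(Add(Rational(-33, 7), Rational(-5, 11)), 2) = Pow(Rational(-398, 77), 2) = Rational(158404, 5929)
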